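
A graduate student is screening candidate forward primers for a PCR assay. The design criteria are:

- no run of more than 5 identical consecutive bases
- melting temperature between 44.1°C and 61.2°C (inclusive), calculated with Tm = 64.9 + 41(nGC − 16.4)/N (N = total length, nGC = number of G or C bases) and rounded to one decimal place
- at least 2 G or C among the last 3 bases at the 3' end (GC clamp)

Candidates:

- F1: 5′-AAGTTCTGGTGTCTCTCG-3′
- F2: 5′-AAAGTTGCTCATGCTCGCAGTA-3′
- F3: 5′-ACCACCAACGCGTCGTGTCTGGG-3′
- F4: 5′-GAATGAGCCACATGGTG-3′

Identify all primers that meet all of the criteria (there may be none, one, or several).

F1 and F4.

F1 (18 nt, A=2 T=7 G=5 C=4): longest run = 2 ✓; Tm = 64.9 + 41·(9 − 16.4)/18 = 48.0°C ✓; 3' end TCG has 2 G/C ✓ — passes.
F2 (22 nt, A=6 T=6 G=5 C=5): longest run = 3 ✓; Tm = 64.9 + 41·(10 − 16.4)/22 = 53.0°C ✓; 3' end GTA has 1 G/C, need ≥2 ✗ — fails.
F3 (23 nt, A=4 T=4 G=7 C=8): longest run = 3 ✓; Tm = 64.9 + 41·(15 − 16.4)/23 = 62.4°C, outside 44.1–61.2°C ✗; 3' end GGG has 3 G/C ✓ — fails.
F4 (17 nt, A=5 T=3 G=6 C=3): longest run = 2 ✓; Tm = 64.9 + 41·(9 − 16.4)/17 = 47.1°C ✓; 3' end GTG has 2 G/C ✓ — passes.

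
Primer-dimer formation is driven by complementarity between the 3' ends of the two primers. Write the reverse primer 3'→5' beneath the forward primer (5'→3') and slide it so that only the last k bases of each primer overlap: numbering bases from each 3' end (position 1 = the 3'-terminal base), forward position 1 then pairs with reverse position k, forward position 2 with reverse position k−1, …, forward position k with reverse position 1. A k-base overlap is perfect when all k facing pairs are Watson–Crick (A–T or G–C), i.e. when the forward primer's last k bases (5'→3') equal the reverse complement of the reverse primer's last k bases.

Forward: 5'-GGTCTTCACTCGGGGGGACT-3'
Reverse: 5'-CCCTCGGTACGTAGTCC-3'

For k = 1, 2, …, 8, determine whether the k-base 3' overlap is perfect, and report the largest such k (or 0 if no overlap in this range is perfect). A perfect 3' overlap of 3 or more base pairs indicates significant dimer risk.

Longest perfect overlap: 5 complementary base pairs; significant dimer risk (threshold 3).

Last 8 bases (5'→3') — forward …GGGGGACT, reverse …CGTAGTCC.
Reverse complement of the reverse primer's last 8 bases: GGACTACG; its first k bases are the reverse complement of the reverse primer's last k bases, so a perfect k-base overlap needs the forward primer's last k bases to equal them.
Comparing (forward last k vs required): k=1: T vs G ✗; k=2: CT vs GG ✗; k=3: ACT vs GGA ✗; k=4: GACT vs GGAC ✗; k=5: GGACT vs GGACT ✓; k=6: GGGACT vs GGACTA ✗; k=7: GGGGACT vs GGACTAC ✗; k=8: GGGGGACT vs GGACTACG ✗.
Only k = 5 is perfect, so the longest perfect 3' overlap is 5.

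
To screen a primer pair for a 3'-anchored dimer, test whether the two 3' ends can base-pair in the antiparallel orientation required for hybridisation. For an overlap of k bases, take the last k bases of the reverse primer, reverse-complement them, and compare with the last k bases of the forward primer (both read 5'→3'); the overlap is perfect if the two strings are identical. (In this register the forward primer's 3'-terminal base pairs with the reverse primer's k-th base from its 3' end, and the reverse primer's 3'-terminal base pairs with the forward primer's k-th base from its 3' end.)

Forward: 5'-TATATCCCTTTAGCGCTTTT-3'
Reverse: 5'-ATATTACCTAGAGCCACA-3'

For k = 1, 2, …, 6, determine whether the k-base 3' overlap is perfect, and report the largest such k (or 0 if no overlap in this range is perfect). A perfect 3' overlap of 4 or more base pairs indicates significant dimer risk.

Last 6 bases (5'→3') — forward …GCTTTT, reverse …GCCACA.
Reverse complement of the reverse primer's last 6 bases: TGTGGC; its first k bases are the reverse complement of the reverse primer's last k bases, so a perfect k-base overlap needs the forward primer's last k bases to equal them.
Comparing (forward last k vs required): k=1: T vs T ✓; k=2: TT vs TG ✗; k=3: TTT vs TGT ✗; k=4: TTTT vs TGTG ✗; k=5: CTTTT vs TGTGG ✗; k=6: GCTTTT vs TGTGGC ✗.
Only k = 1 is perfect, so the longest perfect 3' overlap is 1.

Longest perfect overlap: 1 complementary base pair; below the dimer-risk threshold (threshold 4).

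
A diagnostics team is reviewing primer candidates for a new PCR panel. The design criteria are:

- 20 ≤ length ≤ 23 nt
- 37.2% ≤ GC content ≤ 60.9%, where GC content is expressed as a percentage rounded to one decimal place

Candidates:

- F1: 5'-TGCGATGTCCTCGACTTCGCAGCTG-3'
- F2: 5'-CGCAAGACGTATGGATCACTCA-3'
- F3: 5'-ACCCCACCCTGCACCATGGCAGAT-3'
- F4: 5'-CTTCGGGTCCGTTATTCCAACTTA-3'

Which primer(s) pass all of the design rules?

F1 (25 nt, A=3 T=7 G=7 C=8): length 25, outside 20–23 ✗; GC 15/25 = 60.0% ✓ — fails.
F2 (22 nt, A=7 T=4 G=5 C=6): length 22 ✓; GC 11/22 = 50.0% ✓ — passes.
F3 (24 nt, A=6 T=3 G=4 C=11): length 24, outside 20–23 ✗; GC 15/24 = 62.5%, outside 37.2–60.9% ✗ — fails.
F4 (24 nt, A=4 T=9 G=4 C=7): length 24, outside 20–23 ✗; GC 11/24 = 45.8% ✓ — fails.

F2 only.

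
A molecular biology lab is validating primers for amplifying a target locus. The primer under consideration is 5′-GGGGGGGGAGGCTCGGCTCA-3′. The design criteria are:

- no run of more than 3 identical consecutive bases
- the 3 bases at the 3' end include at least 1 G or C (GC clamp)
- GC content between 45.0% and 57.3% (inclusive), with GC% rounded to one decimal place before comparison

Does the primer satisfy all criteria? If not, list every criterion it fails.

Base counts: A=2, T=2, G=12, C=4 (length 20).
homopolymer run: longest run = 8, exceeds 3 ✗
GC clamp: 3' end TCA has 1 G/C ✓
GC content: GC 16/20 = 80.0%, outside 45.0–57.3% ✗

Fails: homopolymer run, GC content.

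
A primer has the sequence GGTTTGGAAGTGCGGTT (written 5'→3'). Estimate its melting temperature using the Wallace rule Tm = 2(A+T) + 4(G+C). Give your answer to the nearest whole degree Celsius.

Base counts: A=2, T=6, G=8, C=1 (length 17).
Tm = 2·(2+6) + 4·(8+1) = 2·8 + 4·9 = 16 + 36 = 52°C.

52°C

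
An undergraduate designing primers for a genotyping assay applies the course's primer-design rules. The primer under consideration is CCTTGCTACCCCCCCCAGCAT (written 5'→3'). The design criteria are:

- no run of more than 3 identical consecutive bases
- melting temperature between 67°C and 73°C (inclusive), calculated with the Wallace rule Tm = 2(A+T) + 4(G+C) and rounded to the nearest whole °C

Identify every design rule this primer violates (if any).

Base counts: A=3, T=4, G=2, C=12 (length 21).
homopolymer run: longest run = 8, exceeds 3 ✗
Tm: Tm = 2·7 + 4·14 = 70°C ✓

Fails: homopolymer run.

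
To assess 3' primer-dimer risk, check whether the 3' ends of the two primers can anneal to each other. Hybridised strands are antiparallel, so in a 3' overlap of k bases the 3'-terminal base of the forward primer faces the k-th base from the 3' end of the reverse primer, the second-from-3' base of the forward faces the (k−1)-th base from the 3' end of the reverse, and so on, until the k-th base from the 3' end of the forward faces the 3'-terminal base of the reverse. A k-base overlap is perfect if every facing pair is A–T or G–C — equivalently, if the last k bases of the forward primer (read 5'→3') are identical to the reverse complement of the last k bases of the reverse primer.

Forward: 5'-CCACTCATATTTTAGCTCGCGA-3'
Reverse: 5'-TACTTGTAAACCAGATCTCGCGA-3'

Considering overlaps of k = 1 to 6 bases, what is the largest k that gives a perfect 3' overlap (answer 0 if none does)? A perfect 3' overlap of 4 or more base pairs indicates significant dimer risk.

Last 6 bases (5'→3') — forward …TCGCGA, reverse …TCGCGA.
Reverse complement of the reverse primer's last 6 bases: TCGCGA; its first k bases are the reverse complement of the reverse primer's last k bases, so a perfect k-base overlap needs the forward primer's last k bases to equal them.
Comparing (forward last k vs required): k=1: A vs T ✗; k=2: GA vs TC ✗; k=3: CGA vs TCG ✗; k=4: GCGA vs TCGC ✗; k=5: CGCGA vs TCGCG ✗; k=6: TCGCGA vs TCGCGA ✓.
Only k = 6 is perfect, so the longest perfect 3' overlap is 6.

Longest perfect overlap: 6 complementary base pairs; significant dimer risk (threshold 4).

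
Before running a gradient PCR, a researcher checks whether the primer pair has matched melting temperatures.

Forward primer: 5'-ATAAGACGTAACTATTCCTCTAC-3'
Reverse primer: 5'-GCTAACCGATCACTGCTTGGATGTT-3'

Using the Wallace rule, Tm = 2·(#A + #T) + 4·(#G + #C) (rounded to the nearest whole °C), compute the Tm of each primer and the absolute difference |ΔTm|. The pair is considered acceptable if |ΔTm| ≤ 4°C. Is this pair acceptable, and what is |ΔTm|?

Forward: A=8 T=7 G=2 C=6 → Tm = 2·15 + 4·8 = 62°C.
Reverse: A=5 T=8 G=6 C=6 → Tm = 2·13 + 4·12 = 74°C.
|ΔTm| = |62 − 74| = 12°C, > 4°C.

|ΔTm| = 12°C; the pair is not acceptable.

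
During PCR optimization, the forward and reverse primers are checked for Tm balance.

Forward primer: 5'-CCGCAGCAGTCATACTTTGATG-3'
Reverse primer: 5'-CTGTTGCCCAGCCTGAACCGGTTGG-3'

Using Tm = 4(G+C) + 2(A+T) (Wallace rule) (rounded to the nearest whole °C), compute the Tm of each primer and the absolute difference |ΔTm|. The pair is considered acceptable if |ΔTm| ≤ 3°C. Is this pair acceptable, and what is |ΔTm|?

|ΔTm| = 16°C; the pair is not acceptable.

Forward: A=5 T=6 G=5 C=6 → Tm = 2·11 + 4·11 = 66°C.
Reverse: A=3 T=6 G=8 C=8 → Tm = 2·9 + 4·16 = 82°C.
|ΔTm| = |66 − 82| = 16°C, > 3°C.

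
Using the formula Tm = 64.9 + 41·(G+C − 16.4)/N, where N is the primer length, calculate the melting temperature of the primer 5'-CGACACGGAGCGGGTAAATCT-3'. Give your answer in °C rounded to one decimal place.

Base counts: A=6, T=3, G=7, C=5; G+C = 12, N = 21.
Tm = 64.9 + 41·(12 − 16.4)/21 = 64.9 + -180.40/21 = 56.3°C.

56.3°C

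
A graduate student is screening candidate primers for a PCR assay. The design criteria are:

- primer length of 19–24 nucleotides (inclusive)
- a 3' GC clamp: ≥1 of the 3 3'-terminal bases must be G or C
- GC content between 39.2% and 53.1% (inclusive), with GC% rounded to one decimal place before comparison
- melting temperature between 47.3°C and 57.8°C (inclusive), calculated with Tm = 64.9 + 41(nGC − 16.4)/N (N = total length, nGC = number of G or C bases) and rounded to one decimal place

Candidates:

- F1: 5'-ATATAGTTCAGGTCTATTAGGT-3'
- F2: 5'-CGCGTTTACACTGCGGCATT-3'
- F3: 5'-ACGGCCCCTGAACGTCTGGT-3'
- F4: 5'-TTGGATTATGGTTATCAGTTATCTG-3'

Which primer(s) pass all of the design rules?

F1 (22 nt, A=6 T=9 G=5 C=2): length 22 ✓; 3' end GGT has 2 G/C ✓; GC 7/22 = 31.8%, outside 39.2–53.1% ✗; Tm = 64.9 + 41·(7 − 16.4)/22 = 47.4°C ✓ — fails.
F2 (20 nt, A=3 T=6 G=5 C=6): length 20 ✓; 3' end ATT has 0 G/C, need ≥1 ✗; GC 11/20 = 55.0%, outside 39.2–53.1% ✗; Tm = 64.9 + 41·(11 − 16.4)/20 = 53.8°C ✓ — fails.
F3 (20 nt, A=3 T=4 G=6 C=7): length 20 ✓; 3' end GGT has 2 G/C ✓; GC 13/20 = 65.0%, outside 39.2–53.1% ✗; Tm = 64.9 + 41·(13 − 16.4)/20 = 57.9°C, outside 47.3–57.8°C ✗ — fails.
F4 (25 nt, A=5 T=12 G=6 C=2): length 25, outside 19–24 ✗; 3' end CTG has 2 G/C ✓; GC 8/25 = 32.0%, outside 39.2–53.1% ✗; Tm = 64.9 + 41·(8 − 16.4)/25 = 51.1°C ✓ — fails.

None of the candidates satisfy all criteria.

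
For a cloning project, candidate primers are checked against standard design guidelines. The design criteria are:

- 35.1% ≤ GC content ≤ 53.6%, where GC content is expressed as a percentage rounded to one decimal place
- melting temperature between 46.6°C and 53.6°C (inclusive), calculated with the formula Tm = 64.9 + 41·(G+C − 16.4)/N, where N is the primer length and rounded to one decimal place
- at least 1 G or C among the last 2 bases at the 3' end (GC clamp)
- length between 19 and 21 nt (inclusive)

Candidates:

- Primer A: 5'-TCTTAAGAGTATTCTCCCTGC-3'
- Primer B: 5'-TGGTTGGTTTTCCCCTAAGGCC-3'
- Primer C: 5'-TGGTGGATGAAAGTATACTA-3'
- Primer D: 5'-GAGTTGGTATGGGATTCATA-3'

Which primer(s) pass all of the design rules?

Primer A (21 nt, A=4 T=8 G=3 C=6): GC 9/21 = 42.9% ✓; Tm = 64.9 + 41·(9 − 16.4)/21 = 50.5°C ✓; 3' end GC has 2 G/C ✓; length 21 ✓ — passes.
Primer B (22 nt, A=2 T=8 G=6 C=6): GC 12/22 = 54.5%, outside 35.1–53.6% ✗; Tm = 64.9 + 41·(12 − 16.4)/22 = 56.7°C, outside 46.6–53.6°C ✗; 3' end CC has 2 G/C ✓; length 22, outside 19–21 ✗ — fails.
Primer C (20 nt, A=7 T=6 G=6 C=1): GC 7/20 = 35.0%, outside 35.1–53.6% ✗; Tm = 64.9 + 41·(7 − 16.4)/20 = 45.6°C, outside 46.6–53.6°C ✗; 3' end TA has 0 G/C, need ≥1 ✗; length 20 ✓ — fails.
Primer D (20 nt, A=5 T=7 G=7 C=1): GC 8/20 = 40.0% ✓; Tm = 64.9 + 41·(8 − 16.4)/20 = 47.7°C ✓; 3' end TA has 0 G/C, need ≥1 ✗; length 20 ✓ — fails.

Primer A only.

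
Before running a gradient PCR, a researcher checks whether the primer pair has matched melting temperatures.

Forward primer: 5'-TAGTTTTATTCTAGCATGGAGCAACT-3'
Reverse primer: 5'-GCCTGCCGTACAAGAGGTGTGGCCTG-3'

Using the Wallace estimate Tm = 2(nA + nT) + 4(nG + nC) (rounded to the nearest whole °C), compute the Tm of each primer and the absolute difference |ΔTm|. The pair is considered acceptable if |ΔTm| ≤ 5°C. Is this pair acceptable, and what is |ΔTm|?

|ΔTm| = 16°C; the pair is not acceptable.

Forward: A=7 T=10 G=5 C=4 → Tm = 2·17 + 4·9 = 70°C.
Reverse: A=4 T=5 G=10 C=7 → Tm = 2·9 + 4·17 = 86°C.
|ΔTm| = |70 − 86| = 16°C, > 5°C.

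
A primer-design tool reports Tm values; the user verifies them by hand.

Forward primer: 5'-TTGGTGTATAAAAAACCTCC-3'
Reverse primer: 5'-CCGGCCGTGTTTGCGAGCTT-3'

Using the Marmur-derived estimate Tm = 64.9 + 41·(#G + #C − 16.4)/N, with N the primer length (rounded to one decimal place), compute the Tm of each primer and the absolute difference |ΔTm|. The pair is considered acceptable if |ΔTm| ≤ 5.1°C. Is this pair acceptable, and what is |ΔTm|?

Forward: G+C = 7, N = 20 → Tm = 64.9 + 41·(7 − 16.4)/20 = 45.6°C.
Reverse: G+C = 13, N = 20 → Tm = 64.9 + 41·(13 − 16.4)/20 = 57.9°C.
|ΔTm| = |45.6 − 57.9| = 12.3°C, > 5.1°C.

|ΔTm| = 12.3°C; the pair is not acceptable.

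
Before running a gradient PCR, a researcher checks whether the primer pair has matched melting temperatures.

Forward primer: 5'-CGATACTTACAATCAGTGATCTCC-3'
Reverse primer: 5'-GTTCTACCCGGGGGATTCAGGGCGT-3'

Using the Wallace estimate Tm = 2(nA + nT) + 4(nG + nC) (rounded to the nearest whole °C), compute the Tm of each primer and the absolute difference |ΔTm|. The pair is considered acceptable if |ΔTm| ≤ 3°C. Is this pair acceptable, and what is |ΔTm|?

Forward: A=7 T=7 G=3 C=7 → Tm = 2·14 + 4·10 = 68°C.
Reverse: A=3 T=6 G=10 C=6 → Tm = 2·9 + 4·16 = 82°C.
|ΔTm| = |68 − 82| = 14°C, > 3°C.

|ΔTm| = 14°C; the pair is not acceptable.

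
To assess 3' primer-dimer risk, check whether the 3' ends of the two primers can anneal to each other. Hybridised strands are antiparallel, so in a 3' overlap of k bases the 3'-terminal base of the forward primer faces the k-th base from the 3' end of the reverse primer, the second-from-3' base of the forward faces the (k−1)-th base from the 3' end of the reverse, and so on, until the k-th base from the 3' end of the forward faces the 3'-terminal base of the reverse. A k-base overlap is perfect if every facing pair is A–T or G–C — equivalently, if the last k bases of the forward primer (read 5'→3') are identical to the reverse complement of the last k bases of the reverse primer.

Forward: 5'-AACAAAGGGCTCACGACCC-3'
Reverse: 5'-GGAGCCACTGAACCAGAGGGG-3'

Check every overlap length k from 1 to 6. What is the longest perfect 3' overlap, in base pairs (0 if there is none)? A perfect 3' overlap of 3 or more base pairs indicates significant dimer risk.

Longest perfect overlap: 3 complementary base pairs; significant dimer risk (threshold 3).

Last 6 bases (5'→3') — forward …CGACCC, reverse …GAGGGG.
Reverse complement of the reverse primer's last 6 bases: CCCCTC; its first k bases are the reverse complement of the reverse primer's last k bases, so a perfect k-base overlap needs the forward primer's last k bases to equal them.
Comparing (forward last k vs required): k=1: C vs C ✓; k=2: CC vs CC ✓; k=3: CCC vs CCC ✓; k=4: ACCC vs CCCC ✗; k=5: GACCC vs CCCCT ✗; k=6: CGACCC vs CCCCTC ✗.
Perfect overlaps at k = 1, 2, 3; the largest is 3.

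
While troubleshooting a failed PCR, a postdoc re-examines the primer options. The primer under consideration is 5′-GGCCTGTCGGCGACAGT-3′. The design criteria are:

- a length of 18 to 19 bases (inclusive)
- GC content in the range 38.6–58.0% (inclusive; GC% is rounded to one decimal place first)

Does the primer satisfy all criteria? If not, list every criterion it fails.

Base counts: A=2, T=3, G=7, C=5 (length 17).
length: length 17, outside 18–19 ✗
GC content: GC 12/17 = 70.6%, outside 38.6–58.0% ✗

Fails: length, GC content.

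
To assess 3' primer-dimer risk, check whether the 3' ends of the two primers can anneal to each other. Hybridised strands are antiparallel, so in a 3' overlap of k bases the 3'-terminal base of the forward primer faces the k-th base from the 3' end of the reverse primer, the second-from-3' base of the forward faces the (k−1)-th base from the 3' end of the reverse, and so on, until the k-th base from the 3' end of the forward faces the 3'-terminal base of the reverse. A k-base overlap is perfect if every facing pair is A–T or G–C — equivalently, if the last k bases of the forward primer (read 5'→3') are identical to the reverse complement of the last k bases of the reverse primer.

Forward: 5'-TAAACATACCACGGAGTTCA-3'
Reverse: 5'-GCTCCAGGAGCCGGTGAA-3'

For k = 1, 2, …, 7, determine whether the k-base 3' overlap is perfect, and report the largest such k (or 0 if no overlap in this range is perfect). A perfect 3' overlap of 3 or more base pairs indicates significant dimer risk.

Longest perfect overlap: 4 complementary base pairs; significant dimer risk (threshold 3).

Last 7 bases (5'→3') — forward …GAGTTCA, reverse …CGGTGAA.
Reverse complement of the reverse primer's last 7 bases: TTCACCG; its first k bases are the reverse complement of the reverse primer's last k bases, so a perfect k-base overlap needs the forward primer's last k bases to equal them.
Comparing (forward last k vs required): k=1: A vs T ✗; k=2: CA vs TT ✗; k=3: TCA vs TTC ✗; k=4: TTCA vs TTCA ✓; k=5: GTTCA vs TTCAC ✗; k=6: AGTTCA vs TTCACC ✗; k=7: GAGTTCA vs TTCACCG ✗.
Only k = 4 is perfect, so the longest perfect 3' overlap is 4.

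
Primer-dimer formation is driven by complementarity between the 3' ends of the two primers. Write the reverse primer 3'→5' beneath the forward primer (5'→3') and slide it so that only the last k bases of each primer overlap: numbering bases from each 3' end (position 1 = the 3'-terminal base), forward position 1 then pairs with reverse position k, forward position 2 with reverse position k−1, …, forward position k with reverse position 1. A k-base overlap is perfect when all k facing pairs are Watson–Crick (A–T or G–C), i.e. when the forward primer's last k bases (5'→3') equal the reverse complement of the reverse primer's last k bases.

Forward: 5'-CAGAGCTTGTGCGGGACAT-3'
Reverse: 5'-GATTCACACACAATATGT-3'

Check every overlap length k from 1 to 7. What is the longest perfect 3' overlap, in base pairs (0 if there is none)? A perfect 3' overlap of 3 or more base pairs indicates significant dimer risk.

Last 7 bases (5'→3') — forward …GGGACAT, reverse …AATATGT.
Reverse complement of the reverse primer's last 7 bases: ACATATT; its first k bases are the reverse complement of the reverse primer's last k bases, so a perfect k-base overlap needs the forward primer's last k bases to equal them.
Comparing (forward last k vs required): k=1: T vs A ✗; k=2: AT vs AC ✗; k=3: CAT vs ACA ✗; k=4: ACAT vs ACAT ✓; k=5: GACAT vs ACATA ✗; k=6: GGACAT vs ACATAT ✗; k=7: GGGACAT vs ACATATT ✗.
Only k = 4 is perfect, so the longest perfect 3' overlap is 4.

Longest perfect overlap: 4 complementary base pairs; significant dimer risk (threshold 3).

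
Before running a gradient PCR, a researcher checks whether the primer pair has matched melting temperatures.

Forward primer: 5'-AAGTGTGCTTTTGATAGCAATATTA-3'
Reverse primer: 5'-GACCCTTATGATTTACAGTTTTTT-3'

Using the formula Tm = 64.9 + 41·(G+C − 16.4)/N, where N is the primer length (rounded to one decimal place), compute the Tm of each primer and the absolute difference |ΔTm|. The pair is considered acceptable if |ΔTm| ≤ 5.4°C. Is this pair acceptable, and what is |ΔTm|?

Forward: G+C = 7, N = 25 → Tm = 64.9 + 41·(7 − 16.4)/25 = 49.5°C.
Reverse: G+C = 7, N = 24 → Tm = 64.9 + 41·(7 − 16.4)/24 = 48.8°C.
|ΔTm| = |49.5 − 48.8| = 0.7°C, ≤ 5.4°C.

|ΔTm| = 0.7°C; the pair is acceptable.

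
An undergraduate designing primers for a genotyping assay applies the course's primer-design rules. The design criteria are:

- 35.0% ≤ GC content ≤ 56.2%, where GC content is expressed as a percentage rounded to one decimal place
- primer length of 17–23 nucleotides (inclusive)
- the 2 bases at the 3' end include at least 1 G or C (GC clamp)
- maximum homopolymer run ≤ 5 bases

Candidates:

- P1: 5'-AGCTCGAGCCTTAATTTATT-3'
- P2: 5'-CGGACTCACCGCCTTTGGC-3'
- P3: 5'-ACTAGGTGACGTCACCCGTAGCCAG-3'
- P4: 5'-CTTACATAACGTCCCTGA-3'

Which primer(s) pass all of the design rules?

P4 only.

P1 (20 nt, A=5 T=8 G=3 C=4): GC 7/20 = 35.0% ✓; length 20 ✓; 3' end TT has 0 G/C, need ≥1 ✗; longest run = 3 ✓ — fails.
P2 (19 nt, A=2 T=4 G=5 C=8): GC 13/19 = 68.4%, outside 35.0–56.2% ✗; length 19 ✓; 3' end GC has 2 G/C ✓; longest run = 3 ✓ — fails.
P3 (25 nt, A=6 T=4 G=7 C=8): GC 15/25 = 60.0%, outside 35.0–56.2% ✗; length 25, outside 17–23 ✗; 3' end AG has 1 G/C ✓; longest run = 3 ✓ — fails.
P4 (18 nt, A=5 T=5 G=2 C=6): GC 8/18 = 44.4% ✓; length 18 ✓; 3' end GA has 1 G/C ✓; longest run = 3 ✓ — passes.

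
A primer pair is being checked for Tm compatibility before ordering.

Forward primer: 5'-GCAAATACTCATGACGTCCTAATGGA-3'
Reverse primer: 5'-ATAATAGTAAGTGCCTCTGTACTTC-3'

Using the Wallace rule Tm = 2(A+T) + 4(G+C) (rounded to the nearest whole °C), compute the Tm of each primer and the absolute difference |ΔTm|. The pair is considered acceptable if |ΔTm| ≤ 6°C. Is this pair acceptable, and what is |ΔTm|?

Forward: A=9 T=6 G=5 C=6 → Tm = 2·15 + 4·11 = 74°C.
Reverse: A=7 T=9 G=4 C=5 → Tm = 2·16 + 4·9 = 68°C.
|ΔTm| = |74 − 68| = 6°C, ≤ 6°C.

|ΔTm| = 6°C; the pair is acceptable.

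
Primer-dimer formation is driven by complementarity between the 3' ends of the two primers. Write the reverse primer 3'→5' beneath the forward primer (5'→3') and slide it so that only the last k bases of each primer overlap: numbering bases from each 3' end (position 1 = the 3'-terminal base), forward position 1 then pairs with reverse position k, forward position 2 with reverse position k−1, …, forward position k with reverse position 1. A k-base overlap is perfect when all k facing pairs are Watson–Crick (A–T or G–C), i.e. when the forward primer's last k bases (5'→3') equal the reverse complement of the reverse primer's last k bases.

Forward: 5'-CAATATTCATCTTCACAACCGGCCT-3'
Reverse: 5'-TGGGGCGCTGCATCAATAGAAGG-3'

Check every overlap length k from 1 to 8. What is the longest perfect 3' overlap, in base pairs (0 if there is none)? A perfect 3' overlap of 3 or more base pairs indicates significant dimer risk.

Last 8 bases (5'→3') — forward …ACCGGCCT, reverse …ATAGAAGG.
Reverse complement of the reverse primer's last 8 bases: CCTTCTAT; its first k bases are the reverse complement of the reverse primer's last k bases, so a perfect k-base overlap needs the forward primer's last k bases to equal them.
Comparing (forward last k vs required): k=1: T vs C ✗; k=2: CT vs CC ✗; k=3: CCT vs CCT ✓; k=4: GCCT vs CCTT ✗; k=5: GGCCT vs CCTTC ✗; k=6: CGGCCT vs CCTTCT ✗; k=7: CCGGCCT vs CCTTCTA ✗; k=8: ACCGGCCT vs CCTTCTAT ✗.
Only k = 3 is perfect, so the longest perfect 3' overlap is 3.

Longest perfect overlap: 3 complementary base pairs; significant dimer risk (threshold 3).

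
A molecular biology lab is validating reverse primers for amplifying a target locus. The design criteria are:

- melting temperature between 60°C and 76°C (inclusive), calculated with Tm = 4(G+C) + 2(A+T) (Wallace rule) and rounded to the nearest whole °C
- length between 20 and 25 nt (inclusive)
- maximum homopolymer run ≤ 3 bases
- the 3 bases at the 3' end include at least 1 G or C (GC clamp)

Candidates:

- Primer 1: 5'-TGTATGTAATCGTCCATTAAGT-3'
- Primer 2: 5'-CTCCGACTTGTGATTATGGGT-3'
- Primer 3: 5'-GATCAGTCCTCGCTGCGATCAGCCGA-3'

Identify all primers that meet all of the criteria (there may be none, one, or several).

Primer 1 (22 nt, A=6 T=9 G=4 C=3): Tm = 2·15 + 4·7 = 58°C, outside 60–76°C ✗; length 22 ✓; longest run = 2 ✓; 3' end AGT has 1 G/C ✓ — fails.
Primer 2 (21 nt, A=3 T=8 G=6 C=4): Tm = 2·11 + 4·10 = 62°C ✓; length 21 ✓; longest run = 3 ✓; 3' end GGT has 2 G/C ✓ — passes.
Primer 3 (26 nt, A=5 T=5 G=7 C=9): Tm = 2·10 + 4·16 = 84°C, outside 60–76°C ✗; length 26, outside 20–25 ✗; longest run = 2 ✓; 3' end CGA has 2 G/C ✓ — fails.

Primer 2 only.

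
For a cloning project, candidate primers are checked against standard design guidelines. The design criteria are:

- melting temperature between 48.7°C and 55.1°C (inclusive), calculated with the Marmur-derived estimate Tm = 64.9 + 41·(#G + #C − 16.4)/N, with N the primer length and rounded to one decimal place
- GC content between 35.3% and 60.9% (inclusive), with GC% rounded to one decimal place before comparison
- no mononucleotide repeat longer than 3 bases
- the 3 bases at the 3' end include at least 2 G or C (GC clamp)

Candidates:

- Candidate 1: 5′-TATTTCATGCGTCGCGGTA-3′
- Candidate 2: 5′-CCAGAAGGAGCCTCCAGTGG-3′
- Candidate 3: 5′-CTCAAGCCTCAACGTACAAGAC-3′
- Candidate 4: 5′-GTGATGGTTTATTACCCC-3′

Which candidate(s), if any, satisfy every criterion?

Candidate 1 (19 nt, A=3 T=7 G=5 C=4): Tm = 64.9 + 41·(9 − 16.4)/19 = 48.9°C ✓; GC 9/19 = 47.4% ✓; longest run = 3 ✓; 3' end GTA has 1 G/C, need ≥2 ✗ — fails.
Candidate 2 (20 nt, A=5 T=2 G=7 C=6): Tm = 64.9 + 41·(13 − 16.4)/20 = 57.9°C, outside 48.7–55.1°C ✗; GC 13/20 = 65.0%, outside 35.3–60.9% ✗; longest run = 2 ✓; 3' end TGG has 2 G/C ✓ — fails.
Candidate 3 (22 nt, A=8 T=3 G=3 C=8): Tm = 64.9 + 41·(11 − 16.4)/22 = 54.8°C ✓; GC 11/22 = 50.0% ✓; longest run = 2 ✓; 3' end GAC has 2 G/C ✓ — passes.
Candidate 4 (18 nt, A=3 T=7 G=4 C=4): Tm = 64.9 + 41·(8 − 16.4)/18 = 45.8°C, outside 48.7–55.1°C ✗; GC 8/18 = 44.4% ✓; longest run = 4, exceeds 3 ✗; 3' end CCC has 3 G/C ✓ — fails.

Candidate 3 only.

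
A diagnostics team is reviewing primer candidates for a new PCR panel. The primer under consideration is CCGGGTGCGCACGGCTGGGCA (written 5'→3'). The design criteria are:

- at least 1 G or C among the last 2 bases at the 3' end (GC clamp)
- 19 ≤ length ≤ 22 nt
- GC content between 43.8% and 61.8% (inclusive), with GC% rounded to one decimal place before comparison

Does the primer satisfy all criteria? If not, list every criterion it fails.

Base counts: A=2, T=2, G=10, C=7 (length 21).
GC clamp: 3' end CA has 1 G/C ✓
length: length 21 ✓
GC content: GC 17/21 = 81.0%, outside 43.8–61.8% ✗

Fails: GC content.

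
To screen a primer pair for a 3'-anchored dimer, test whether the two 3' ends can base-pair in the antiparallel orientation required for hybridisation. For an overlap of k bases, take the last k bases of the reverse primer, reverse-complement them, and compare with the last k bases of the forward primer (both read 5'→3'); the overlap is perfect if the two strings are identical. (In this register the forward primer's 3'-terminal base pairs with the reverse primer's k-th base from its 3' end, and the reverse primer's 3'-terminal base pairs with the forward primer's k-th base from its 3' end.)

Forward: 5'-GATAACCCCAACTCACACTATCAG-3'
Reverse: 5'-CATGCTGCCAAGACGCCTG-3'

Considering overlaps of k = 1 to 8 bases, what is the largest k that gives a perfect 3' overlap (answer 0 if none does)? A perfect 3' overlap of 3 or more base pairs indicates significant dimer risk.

Longest perfect overlap: 3 complementary base pairs; significant dimer risk (threshold 3).

Last 8 bases (5'→3') — forward …ACTATCAG, reverse …GACGCCTG.
Reverse complement of the reverse primer's last 8 bases: CAGGCGTC; its first k bases are the reverse complement of the reverse primer's last k bases, so a perfect k-base overlap needs the forward primer's last k bases to equal them.
Comparing (forward last k vs required): k=1: G vs C ✗; k=2: AG vs CA ✗; k=3: CAG vs CAG ✓; k=4: TCAG vs CAGG ✗; k=5: ATCAG vs CAGGC ✗; k=6: TATCAG vs CAGGCG ✗; k=7: CTATCAG vs CAGGCGT ✗; k=8: ACTATCAG vs CAGGCGTC ✗.
Only k = 3 is perfect, so the longest perfect 3' overlap is 3.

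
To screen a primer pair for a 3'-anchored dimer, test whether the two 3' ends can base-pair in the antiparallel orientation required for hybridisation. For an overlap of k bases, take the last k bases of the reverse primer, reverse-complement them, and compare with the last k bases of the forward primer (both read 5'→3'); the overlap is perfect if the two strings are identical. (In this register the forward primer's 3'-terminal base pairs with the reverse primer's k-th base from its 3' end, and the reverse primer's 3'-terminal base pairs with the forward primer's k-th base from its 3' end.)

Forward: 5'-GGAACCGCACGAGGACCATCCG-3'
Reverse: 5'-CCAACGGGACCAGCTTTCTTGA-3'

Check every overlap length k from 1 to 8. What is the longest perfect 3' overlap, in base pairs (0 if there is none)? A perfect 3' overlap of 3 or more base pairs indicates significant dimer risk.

Longest perfect overlap: 0 complementary base pairs; below the dimer-risk threshold (threshold 3).

Last 8 bases (5'→3') — forward …ACCATCCG, reverse …TTTCTTGA.
Reverse complement of the reverse primer's last 8 bases: TCAAGAAA; its first k bases are the reverse complement of the reverse primer's last k bases, so a perfect k-base overlap needs the forward primer's last k bases to equal them.
Comparing (forward last k vs required): k=1: G vs T ✗; k=2: CG vs TC ✗; k=3: CCG vs TCA ✗; k=4: TCCG vs TCAA ✗; k=5: ATCCG vs TCAAG ✗; k=6: CATCCG vs TCAAGA ✗; k=7: CCATCCG vs TCAAGAA ✗; k=8: ACCATCCG vs TCAAGAAA ✗.
No overlap length from 1 to 8 is perfect, so the longest perfect 3' overlap is 0.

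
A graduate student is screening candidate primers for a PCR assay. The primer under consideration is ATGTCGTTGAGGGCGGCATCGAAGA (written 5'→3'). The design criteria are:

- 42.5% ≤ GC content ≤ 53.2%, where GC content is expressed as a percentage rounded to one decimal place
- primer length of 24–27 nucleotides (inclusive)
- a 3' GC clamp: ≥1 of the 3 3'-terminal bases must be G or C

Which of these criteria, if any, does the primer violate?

Fails: GC content.

Base counts: A=6, T=5, G=10, C=4 (length 25).
GC content: GC 14/25 = 56.0%, outside 42.5–53.2% ✗
length: length 25 ✓
GC clamp: 3' end AGA has 1 G/C ✓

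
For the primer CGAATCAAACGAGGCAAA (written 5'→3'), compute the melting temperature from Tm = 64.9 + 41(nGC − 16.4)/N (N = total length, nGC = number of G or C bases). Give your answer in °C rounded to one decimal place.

45.8°C

Base counts: A=9, T=1, G=4, C=4; G+C = 8, N = 18.
Tm = 64.9 + 41·(8 − 16.4)/18 = 64.9 + -344.40/18 = 45.8°C.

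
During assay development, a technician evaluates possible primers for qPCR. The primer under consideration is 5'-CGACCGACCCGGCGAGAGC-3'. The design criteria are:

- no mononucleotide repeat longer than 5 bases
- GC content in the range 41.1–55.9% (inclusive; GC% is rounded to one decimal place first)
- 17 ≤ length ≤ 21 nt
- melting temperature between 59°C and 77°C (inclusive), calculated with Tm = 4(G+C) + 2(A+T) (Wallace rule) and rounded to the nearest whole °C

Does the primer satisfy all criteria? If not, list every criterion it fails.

Fails: GC content.

Base counts: A=4, T=0, G=7, C=8 (length 19).
homopolymer run: longest run = 3 ✓
GC content: GC 15/19 = 78.9%, outside 41.1–55.9% ✗
length: length 19 ✓
Tm: Tm = 2·4 + 4·15 = 68°C ✓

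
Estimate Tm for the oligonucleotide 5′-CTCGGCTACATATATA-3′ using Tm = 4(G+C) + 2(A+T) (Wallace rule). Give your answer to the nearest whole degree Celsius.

44°C

Base counts: A=5, T=5, G=2, C=4 (length 16).
Tm = 2·(5+5) + 4·(2+4) = 2·10 + 4·6 = 20 + 24 = 44°C.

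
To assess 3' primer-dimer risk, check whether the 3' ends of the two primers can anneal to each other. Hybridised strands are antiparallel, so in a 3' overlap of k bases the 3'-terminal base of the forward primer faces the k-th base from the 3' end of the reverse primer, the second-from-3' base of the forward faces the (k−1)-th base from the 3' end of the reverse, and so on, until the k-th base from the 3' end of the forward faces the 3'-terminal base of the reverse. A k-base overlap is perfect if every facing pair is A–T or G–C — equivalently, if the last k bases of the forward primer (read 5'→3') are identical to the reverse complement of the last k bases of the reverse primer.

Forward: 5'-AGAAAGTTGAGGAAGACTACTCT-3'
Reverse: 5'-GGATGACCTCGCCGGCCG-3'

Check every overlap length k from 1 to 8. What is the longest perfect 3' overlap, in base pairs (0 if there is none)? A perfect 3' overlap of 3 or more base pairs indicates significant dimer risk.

Longest perfect overlap: 0 complementary base pairs; below the dimer-risk threshold (threshold 3).

Last 8 bases (5'→3') — forward …ACTACTCT, reverse …GCCGGCCG.
Reverse complement of the reverse primer's last 8 bases: CGGCCGGC; its first k bases are the reverse complement of the reverse primer's last k bases, so a perfect k-base overlap needs the forward primer's last k bases to equal them.
Comparing (forward last k vs required): k=1: T vs C ✗; k=2: CT vs CG ✗; k=3: TCT vs CGG ✗; k=4: CTCT vs CGGC ✗; k=5: ACTCT vs CGGCC ✗; k=6: TACTCT vs CGGCCG ✗; k=7: CTACTCT vs CGGCCGG ✗; k=8: ACTACTCT vs CGGCCGGC ✗.
No overlap length from 1 to 8 is perfect, so the longest perfect 3' overlap is 0.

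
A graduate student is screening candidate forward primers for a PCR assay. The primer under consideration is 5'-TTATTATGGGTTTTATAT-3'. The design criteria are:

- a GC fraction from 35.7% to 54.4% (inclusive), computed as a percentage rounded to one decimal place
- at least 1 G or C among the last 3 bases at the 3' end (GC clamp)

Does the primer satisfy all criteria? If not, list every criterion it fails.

Fails: GC content, GC clamp.

Base counts: A=4, T=11, G=3, C=0 (length 18).
GC content: GC 3/18 = 16.7%, outside 35.7–54.4% ✗
GC clamp: 3' end TAT has 0 G/C, need ≥1 ✗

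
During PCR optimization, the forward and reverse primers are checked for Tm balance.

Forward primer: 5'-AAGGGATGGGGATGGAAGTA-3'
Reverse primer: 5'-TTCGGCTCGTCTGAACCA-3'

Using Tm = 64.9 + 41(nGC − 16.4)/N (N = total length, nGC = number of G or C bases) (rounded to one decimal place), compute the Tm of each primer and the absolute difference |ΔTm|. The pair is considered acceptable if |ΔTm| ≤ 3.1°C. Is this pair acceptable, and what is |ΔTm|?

|ΔTm| = 1.5°C; the pair is acceptable.

Forward: G+C = 10, N = 20 → Tm = 64.9 + 41·(10 − 16.4)/20 = 51.8°C.
Reverse: G+C = 10, N = 18 → Tm = 64.9 + 41·(10 − 16.4)/18 = 50.3°C.
|ΔTm| = |51.8 − 50.3| = 1.5°C, ≤ 3.1°C.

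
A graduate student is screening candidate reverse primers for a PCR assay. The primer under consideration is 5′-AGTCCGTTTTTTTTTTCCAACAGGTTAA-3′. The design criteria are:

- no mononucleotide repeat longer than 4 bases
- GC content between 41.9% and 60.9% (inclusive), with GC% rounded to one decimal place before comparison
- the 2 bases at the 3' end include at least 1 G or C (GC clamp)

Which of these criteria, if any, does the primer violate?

Base counts: A=6, T=13, G=4, C=5 (length 28).
homopolymer run: longest run = 10, exceeds 4 ✗
GC content: GC 9/28 = 32.1%, outside 41.9–60.9% ✗
GC clamp: 3' end AA has 0 G/C, need ≥1 ✗

Fails: homopolymer run, GC content, GC clamp.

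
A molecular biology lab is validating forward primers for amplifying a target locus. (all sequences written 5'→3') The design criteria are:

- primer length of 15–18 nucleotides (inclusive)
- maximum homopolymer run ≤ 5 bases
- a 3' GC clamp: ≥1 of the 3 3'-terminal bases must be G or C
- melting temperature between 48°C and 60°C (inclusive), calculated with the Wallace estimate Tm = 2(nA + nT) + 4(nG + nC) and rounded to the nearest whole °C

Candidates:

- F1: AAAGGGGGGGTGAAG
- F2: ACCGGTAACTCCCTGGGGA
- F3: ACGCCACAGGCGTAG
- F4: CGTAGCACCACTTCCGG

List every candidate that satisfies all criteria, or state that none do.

F3 and F4.

F1 (15 nt, A=5 T=1 G=9 C=0): length 15 ✓; longest run = 7, exceeds 5 ✗; 3' end AAG has 1 G/C ✓; Tm = 2·6 + 4·9 = 48°C ✓ — fails.
F2 (19 nt, A=4 T=3 G=6 C=6): length 19, outside 15–18 ✗; longest run = 4 ✓; 3' end GGA has 2 G/C ✓; Tm = 2·7 + 4·12 = 62°C, outside 48–60°C ✗ — fails.
F3 (15 nt, A=4 T=1 G=5 C=5): length 15 ✓; longest run = 2 ✓; 3' end TAG has 1 G/C ✓; Tm = 2·5 + 4·10 = 50°C ✓ — passes.
F4 (17 nt, A=3 T=3 G=4 C=7): length 17 ✓; longest run = 2 ✓; 3' end CGG has 3 G/C ✓; Tm = 2·6 + 4·11 = 56°C ✓ — passes.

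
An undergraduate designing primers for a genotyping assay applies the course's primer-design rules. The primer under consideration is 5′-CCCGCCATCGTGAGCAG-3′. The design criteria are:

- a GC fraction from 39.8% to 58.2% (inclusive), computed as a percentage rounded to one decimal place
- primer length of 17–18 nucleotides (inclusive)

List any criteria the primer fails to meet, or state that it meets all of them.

Fails: GC content.

Base counts: A=3, T=2, G=5, C=7 (length 17).
GC content: GC 12/17 = 70.6%, outside 39.8–58.2% ✗
length: length 17 ✓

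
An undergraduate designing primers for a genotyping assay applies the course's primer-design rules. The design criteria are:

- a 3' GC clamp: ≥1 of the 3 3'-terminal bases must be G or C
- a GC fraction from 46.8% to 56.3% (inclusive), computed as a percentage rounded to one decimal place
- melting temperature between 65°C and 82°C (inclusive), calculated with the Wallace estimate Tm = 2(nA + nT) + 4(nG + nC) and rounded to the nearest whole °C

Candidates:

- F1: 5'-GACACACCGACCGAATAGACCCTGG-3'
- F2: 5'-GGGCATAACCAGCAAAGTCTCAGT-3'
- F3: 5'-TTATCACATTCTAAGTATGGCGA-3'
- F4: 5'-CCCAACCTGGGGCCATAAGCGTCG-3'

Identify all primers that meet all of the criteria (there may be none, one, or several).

F1 (25 nt, A=8 T=2 G=6 C=9): 3' end TGG has 2 G/C ✓; GC 15/25 = 60.0%, outside 46.8–56.3% ✗; Tm = 2·10 + 4·15 = 80°C ✓ — fails.
F2 (24 nt, A=8 T=4 G=6 C=6): 3' end AGT has 1 G/C ✓; GC 12/24 = 50.0% ✓; Tm = 2·12 + 4·12 = 72°C ✓ — passes.
F3 (23 nt, A=7 T=8 G=4 C=4): 3' end CGA has 2 G/C ✓; GC 8/23 = 34.8%, outside 46.8–56.3% ✗; Tm = 2·15 + 4·8 = 62°C, outside 65–82°C ✗ — fails.
F4 (24 nt, A=5 T=3 G=7 C=9): 3' end TCG has 2 G/C ✓; GC 16/24 = 66.7%, outside 46.8–56.3% ✗; Tm = 2·8 + 4·16 = 80°C ✓ — fails.

F2 only.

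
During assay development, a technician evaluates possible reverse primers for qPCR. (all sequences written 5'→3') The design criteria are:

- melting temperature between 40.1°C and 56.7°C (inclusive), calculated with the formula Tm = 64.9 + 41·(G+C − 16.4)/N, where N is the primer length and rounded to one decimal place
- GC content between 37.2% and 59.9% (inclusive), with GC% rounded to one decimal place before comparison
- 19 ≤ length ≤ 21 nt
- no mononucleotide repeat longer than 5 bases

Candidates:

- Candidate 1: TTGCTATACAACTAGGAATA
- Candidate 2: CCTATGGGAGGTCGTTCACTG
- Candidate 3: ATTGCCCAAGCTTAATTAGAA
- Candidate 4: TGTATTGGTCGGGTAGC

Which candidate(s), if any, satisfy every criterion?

Candidate 1 (20 nt, A=8 T=6 G=3 C=3): Tm = 64.9 + 41·(6 − 16.4)/20 = 43.6°C ✓; GC 6/20 = 30.0%, outside 37.2–59.9% ✗; length 20 ✓; longest run = 2 ✓ — fails.
Candidate 2 (21 nt, A=3 T=6 G=7 C=5): Tm = 64.9 + 41·(12 − 16.4)/21 = 56.3°C ✓; GC 12/21 = 57.1% ✓; length 21 ✓; longest run = 3 ✓ — passes.
Candidate 3 (21 nt, A=8 T=6 G=3 C=4): Tm = 64.9 + 41·(7 − 16.4)/21 = 46.5°C ✓; GC 7/21 = 33.3%, outside 37.2–59.9% ✗; length 21 ✓; longest run = 3 ✓ — fails.
Candidate 4 (17 nt, A=2 T=6 G=7 C=2): Tm = 64.9 + 41·(9 − 16.4)/17 = 47.1°C ✓; GC 9/17 = 52.9% ✓; length 17, outside 19–21 ✗; longest run = 3 ✓ — fails.

Candidate 2 only.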